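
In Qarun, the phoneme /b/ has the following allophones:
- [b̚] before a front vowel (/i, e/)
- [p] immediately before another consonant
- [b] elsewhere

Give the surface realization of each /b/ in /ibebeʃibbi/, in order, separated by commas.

Occurrence 1 (position 2): before a front vowel (/i, e/) → [b̚].
Occurrence 2 (position 4): before a front vowel (/i, e/) → [b̚].
Occurrence 3 (position 8): immediately before another consonant → [p].
Occurrence 4 (position 9): before a front vowel (/i, e/) → [b̚].

[b̚], [b̚], [p], [b̚]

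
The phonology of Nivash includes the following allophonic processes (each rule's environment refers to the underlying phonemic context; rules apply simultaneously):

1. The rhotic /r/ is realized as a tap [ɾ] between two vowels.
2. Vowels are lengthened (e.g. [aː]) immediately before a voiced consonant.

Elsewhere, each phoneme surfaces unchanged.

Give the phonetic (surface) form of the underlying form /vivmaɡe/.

[viːvmaːɡe]

/v/ stays [v].
Rule 2 applies to /i/ (between /v/ and /v/: before a voiced consonant) → [iː].
/v/ (between /i/ and /m/): no rule targets it → [v].
/m/ (between /v/ and /a/): no rule targets it → [m].
/a/ — between /m/ and /ɡ/, before a voiced consonant — surfaces as [aː] (rule 2).
/ɡ/ stays [ɡ].
/e/ (word-final): rule 2 targets it, but not before a voiced consonant → unchanged [e].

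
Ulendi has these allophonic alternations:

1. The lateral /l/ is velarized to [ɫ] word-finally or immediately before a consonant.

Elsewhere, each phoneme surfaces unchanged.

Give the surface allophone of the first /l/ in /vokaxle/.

[l]

/l/ (between /x/ and /e/) is in the target of rule 1 but the environment (word-finally or immediately before a consonant) is not met → [l].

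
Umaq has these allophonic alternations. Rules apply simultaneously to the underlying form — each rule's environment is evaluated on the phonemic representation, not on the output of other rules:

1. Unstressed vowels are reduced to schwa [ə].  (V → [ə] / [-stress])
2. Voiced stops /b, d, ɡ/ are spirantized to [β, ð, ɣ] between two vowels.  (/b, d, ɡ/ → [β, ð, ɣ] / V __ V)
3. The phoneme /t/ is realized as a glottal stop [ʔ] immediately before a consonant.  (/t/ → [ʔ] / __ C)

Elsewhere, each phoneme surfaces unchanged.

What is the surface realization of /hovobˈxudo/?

[həvəbˈxuðə]

/h/ — not in any rule's target class → [h].
/o/ (between /h/ and /v/): in an unstressed syllable, so rule 1 applies → [ə].
/v/ stays [v].
Rule 1 applies to /o/ (between /v/ and /b/: in an unstressed syllable) → [ə].
/b/ (between /o/ and /x/) is in the target of rule 2 but the environment (between two vowels) is not met → [b].
/x/ stays [x].
/u/ (between /x/ and /d/): rule 1 targets it, but not in an unstressed syllable → unchanged [u].
/d/ (between /u/ and /o/) occurs between two vowels → [ð] by rule 2.
/o/ (word-final) occurs in an unstressed syllable → [ə] by rule 1.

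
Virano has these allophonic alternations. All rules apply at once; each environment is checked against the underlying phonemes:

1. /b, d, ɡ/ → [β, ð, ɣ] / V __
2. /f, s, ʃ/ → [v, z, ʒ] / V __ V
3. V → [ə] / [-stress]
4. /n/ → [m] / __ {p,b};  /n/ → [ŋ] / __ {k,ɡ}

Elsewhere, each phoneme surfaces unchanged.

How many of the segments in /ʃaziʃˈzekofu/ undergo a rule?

Segments that undergo a rule: /a/ → [ə] (rule 3); /i/ → [ə] (rule 3); /o/ → [ə] (rule 3); /f/ → [v] (rule 2); /u/ → [ə] (rule 3).
All other segments surface unchanged.

5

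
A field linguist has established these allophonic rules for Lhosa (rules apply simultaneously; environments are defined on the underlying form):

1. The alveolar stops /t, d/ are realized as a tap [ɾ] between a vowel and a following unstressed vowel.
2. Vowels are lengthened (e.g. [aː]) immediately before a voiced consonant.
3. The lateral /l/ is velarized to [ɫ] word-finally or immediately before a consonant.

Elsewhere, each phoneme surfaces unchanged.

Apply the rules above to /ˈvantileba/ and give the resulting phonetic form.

/v/ stays [v].
/a/ meets the environment for rule 2 (before a voiced consonant) → [aː].
/n/ stays [n].
/t/ (between /n/ and /i/) is in the target of rule 1 but the environment (between a vowel and a following unstressed vowel) is not met → [t].
/i/ (between /t/ and /l/): before a voiced consonant, so rule 2 applies → [iː].
/l/ — between /i/ and /e/; rule 3 does not apply here → [l].
/e/ (between /l/ and /b/) occurs before a voiced consonant → [eː] by rule 2.
/b/ (between /e/ and /a/): no rule targets it → [b].
/a/ — word-final; rule 2 does not apply here → [a].

[ˈvaːntiːleːba]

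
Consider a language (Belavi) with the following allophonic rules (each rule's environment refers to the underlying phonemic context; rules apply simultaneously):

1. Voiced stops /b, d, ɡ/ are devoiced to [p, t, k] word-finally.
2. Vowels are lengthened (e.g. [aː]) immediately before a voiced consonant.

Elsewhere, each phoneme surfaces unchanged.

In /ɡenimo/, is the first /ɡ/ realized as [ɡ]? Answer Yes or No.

Yes

/ɡ/ (word-initial) fails the environment for rule 1, so it stays [ɡ].
The actual realization is [ɡ], which matches [ɡ].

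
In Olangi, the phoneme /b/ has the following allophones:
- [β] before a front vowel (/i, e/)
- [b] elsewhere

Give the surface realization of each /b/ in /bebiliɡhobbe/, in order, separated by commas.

[β], [β], [b], [β]

Occurrence 1 (position 1): before a front vowel (/i, e/) → [β].
Occurrence 2 (position 3): before a front vowel (/i, e/) → [β].
Occurrence 3 (position 10): no conditioning environment matches → elsewhere allophone [b].
Occurrence 4 (position 11): before a front vowel (/i, e/) → [β].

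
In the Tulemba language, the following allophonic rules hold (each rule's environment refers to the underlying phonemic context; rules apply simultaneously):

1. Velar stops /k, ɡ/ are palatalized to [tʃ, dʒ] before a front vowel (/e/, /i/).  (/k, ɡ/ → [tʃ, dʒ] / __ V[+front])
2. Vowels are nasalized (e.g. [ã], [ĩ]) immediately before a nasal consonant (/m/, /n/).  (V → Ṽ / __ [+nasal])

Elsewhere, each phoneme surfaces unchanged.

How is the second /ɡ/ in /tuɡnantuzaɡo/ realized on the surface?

[ɡ]

/ɡ/ (between /a/ and /o/) fails the environment for rule 1, so it stays [ɡ].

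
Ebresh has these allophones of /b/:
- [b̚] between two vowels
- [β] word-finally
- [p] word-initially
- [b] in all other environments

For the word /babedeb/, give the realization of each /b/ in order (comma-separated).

Occurrence 1 (position 1): word-initially → [p].
Occurrence 2 (position 3): between two vowels → [b̚].
Occurrence 3 (position 7): word-finally → [β].

[p], [b̚], [β]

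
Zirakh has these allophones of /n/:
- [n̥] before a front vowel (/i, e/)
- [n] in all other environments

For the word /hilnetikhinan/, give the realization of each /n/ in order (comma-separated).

Occurrence 1 (position 4): before a front vowel (/i, e/) → [n̥].
Occurrence 2 (position 11): no conditioning environment matches → elsewhere allophone [n].
Occurrence 3 (position 13): no conditioning environment matches → elsewhere allophone [n].

[n̥], [n], [n]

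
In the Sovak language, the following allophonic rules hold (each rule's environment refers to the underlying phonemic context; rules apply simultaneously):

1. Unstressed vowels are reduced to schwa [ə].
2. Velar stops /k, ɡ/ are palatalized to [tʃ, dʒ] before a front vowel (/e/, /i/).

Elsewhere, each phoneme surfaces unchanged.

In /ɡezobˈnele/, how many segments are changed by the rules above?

4

Segments that undergo a rule: /ɡ/ → [dʒ] (rule 2); /e/ → [ə] (rule 1); /o/ → [ə] (rule 1); /e/ → [ə] (rule 1).
All other segments surface unchanged.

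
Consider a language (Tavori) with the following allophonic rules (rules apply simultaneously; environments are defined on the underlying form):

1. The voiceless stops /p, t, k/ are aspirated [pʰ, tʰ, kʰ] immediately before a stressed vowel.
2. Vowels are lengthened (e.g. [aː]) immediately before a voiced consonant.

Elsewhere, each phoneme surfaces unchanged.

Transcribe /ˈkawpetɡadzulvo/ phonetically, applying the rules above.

/k/ (word-initial) occurs immediately before a stressed vowel → [kʰ] by rule 1.
/a/ — between /k/ and /w/, before a voiced consonant — surfaces as [aː] (rule 2).
/p/ (between /w/ and /e/): rule 1 targets it, but not immediately before a stressed vowel → unchanged [p].
/e/ — between /p/ and /t/; rule 2 does not apply here → [e].
/t/ (between /e/ and /ɡ/) fails the environment for rule 1, so it stays [t].
/a/ (between /ɡ/ and /d/) occurs before a voiced consonant → [aː] by rule 2.
/u/ meets the environment for rule 2 (before a voiced consonant) → [uː].
/o/ (word-final): rule 2 targets it, but not before a voiced consonant → unchanged [o].

[ˈkʰaːwpetɡaːdzuːlvo]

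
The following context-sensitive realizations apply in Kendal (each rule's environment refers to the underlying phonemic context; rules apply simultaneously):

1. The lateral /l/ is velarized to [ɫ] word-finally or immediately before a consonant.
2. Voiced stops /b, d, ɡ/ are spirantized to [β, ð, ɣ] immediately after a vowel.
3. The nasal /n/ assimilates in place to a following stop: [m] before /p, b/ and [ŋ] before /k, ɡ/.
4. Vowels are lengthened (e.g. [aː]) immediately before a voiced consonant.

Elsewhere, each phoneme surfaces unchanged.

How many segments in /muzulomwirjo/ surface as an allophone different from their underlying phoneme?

Segments that undergo a rule: /u/ → [uː] (rule 4); /u/ → [uː] (rule 4); /o/ → [oː] (rule 4); /i/ → [iː] (rule 4).
All other segments surface unchanged.

4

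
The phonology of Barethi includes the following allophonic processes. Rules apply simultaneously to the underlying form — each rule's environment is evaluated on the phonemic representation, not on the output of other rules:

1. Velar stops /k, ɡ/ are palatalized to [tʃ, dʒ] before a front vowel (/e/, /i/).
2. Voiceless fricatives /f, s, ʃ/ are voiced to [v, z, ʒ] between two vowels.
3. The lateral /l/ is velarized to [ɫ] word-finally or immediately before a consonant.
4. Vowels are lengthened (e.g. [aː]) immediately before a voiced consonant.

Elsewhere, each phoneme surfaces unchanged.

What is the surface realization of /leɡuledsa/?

/l/ (word-initial) is in the target of rule 3 but the environment (word-finally or immediately before a consonant) is not met → [l].
Rule 4 applies to /e/ (between /l/ and /ɡ/: before a voiced consonant) → [eː].
/ɡ/ (between /e/ and /u/) fails the environment for rule 1, so it stays [ɡ].
Rule 4 applies to /u/ (between /ɡ/ and /l/: before a voiced consonant) → [uː].
/l/ (between /u/ and /e/) is in the target of rule 3 but the environment (word-finally or immediately before a consonant) is not met → [l].
/e/ (between /l/ and /d/): before a voiced consonant, so rule 4 applies → [eː].
/d/ (between /e/ and /s/): no rule targets it → [d].
/s/ (between /d/ and /a/) is in the target of rule 2 but the environment (between two vowels) is not met → [s].
/a/ — word-final; rule 4 does not apply here → [a].

[leːɡuːleːdsa]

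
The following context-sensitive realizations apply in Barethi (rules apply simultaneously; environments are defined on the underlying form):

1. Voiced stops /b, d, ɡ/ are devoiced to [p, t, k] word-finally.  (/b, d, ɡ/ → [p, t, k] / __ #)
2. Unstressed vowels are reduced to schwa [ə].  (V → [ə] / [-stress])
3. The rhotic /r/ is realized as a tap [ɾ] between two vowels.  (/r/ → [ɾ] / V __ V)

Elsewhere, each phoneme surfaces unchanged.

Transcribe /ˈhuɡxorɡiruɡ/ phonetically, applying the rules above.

/h/ (word-initial) is unaffected → [h].
/u/ (between /h/ and /ɡ/) is in the target of rule 2 but the environment (in an unstressed syllable) is not met → [u].
/ɡ/ (between /u/ and /x/): rule 1 targets it, but not word-finally → unchanged [ɡ].
/x/ (between /ɡ/ and /o/): no rule targets it → [x].
/o/ meets the environment for rule 2 (in an unstressed syllable) → [ə].
/r/ (between /o/ and /ɡ/): rule 3 targets it, but not between two vowels → unchanged [r].
/ɡ/ — between /r/ and /i/; rule 1 does not apply here → [ɡ].
/i/ meets the environment for rule 2 (in an unstressed syllable) → [ə].
Rule 3 applies to /r/ (between /i/ and /u/: between two vowels) → [ɾ].
/u/ (between /r/ and /ɡ/): in an unstressed syllable, so rule 2 applies → [ə].
/ɡ/ (word-final) occurs word-finally → [k] by rule 1.

[ˈhuɡxərɡəɾək]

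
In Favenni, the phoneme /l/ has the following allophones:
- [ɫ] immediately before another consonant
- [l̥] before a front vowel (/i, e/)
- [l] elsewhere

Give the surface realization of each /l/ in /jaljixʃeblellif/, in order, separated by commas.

Occurrence 1 (position 3): immediately before another consonant → [ɫ].
Occurrence 2 (position 10): before a front vowel (/i, e/) → [l̥].
Occurrence 3 (position 12): immediately before another consonant → [ɫ].
Occurrence 4 (position 13): before a front vowel (/i, e/) → [l̥].

[ɫ], [l̥], [ɫ], [l̥]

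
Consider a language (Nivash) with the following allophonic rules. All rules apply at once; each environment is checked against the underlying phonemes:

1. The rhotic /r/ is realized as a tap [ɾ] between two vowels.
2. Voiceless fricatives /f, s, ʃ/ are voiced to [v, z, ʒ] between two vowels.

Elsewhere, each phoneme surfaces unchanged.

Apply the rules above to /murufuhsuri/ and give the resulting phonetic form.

[muɾuvuhsuɾi]

/m/ stays [m].
/u/ stays [u].
/r/ (between /u/ and /u/) occurs between two vowels → [ɾ] by rule 1.
/u/ (between /r/ and /f/) is unaffected → [u].
/f/ (between /u/ and /u/) occurs between two vowels → [v] by rule 2.
/u/ — not in any rule's target class → [u].
/h/ (between /u/ and /s/): no rule targets it → [h].
/s/ (between /h/ and /u/) is in the target of rule 2 but the environment (between two vowels) is not met → [s].
/u/ stays [u].
/r/ — between /u/ and /i/, between two vowels — surfaces as [ɾ] (rule 1).
/i/ (word-final) is unaffected → [i].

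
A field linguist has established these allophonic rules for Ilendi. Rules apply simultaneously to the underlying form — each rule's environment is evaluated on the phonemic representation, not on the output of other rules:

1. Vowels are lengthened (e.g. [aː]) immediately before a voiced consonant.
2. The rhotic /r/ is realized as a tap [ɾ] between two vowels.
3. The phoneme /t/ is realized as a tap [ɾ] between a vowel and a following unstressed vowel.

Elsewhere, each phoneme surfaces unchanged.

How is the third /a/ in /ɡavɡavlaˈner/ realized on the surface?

/a/ — between /l/ and /n/, before a voiced consonant — surfaces as [aː] (rule 1).

[aː]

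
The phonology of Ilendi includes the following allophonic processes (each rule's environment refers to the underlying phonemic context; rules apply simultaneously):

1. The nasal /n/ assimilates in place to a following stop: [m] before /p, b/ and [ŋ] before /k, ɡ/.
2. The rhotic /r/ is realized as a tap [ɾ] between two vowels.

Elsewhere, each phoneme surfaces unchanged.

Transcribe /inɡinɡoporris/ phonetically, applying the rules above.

/n/ — between /i/ and /ɡ/, before a labial or velar stop — surfaces as [ŋ] (rule 1).
Rule 1 applies to /n/ (between /i/ and /ɡ/: before a labial or velar stop) → [ŋ].
/r/ (between /o/ and /r/): rule 2 targets it, but not between two vowels → unchanged [r].
/r/ — between /r/ and /i/; rule 2 does not apply here → [r].

[iŋɡiŋɡoporris]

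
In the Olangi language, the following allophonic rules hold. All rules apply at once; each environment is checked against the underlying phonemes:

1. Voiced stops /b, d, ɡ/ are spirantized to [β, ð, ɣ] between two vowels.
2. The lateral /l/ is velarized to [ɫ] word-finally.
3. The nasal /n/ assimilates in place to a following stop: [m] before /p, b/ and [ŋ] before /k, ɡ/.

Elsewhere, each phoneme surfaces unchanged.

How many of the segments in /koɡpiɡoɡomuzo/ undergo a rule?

2

Segments that undergo a rule: /ɡ/ → [ɣ] (rule 1); /ɡ/ → [ɣ] (rule 1).
All other segments surface unchanged.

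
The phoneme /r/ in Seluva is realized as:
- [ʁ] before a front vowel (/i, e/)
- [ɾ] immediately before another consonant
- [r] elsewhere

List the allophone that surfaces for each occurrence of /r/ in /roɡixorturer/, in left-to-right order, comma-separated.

[r], [ɾ], [ʁ], [r]

Occurrence 1 (position 1): no conditioning environment matches → elsewhere allophone [r].
Occurrence 2 (position 7): immediately before another consonant → [ɾ].
Occurrence 3 (position 10): before a front vowel (/i, e/) → [ʁ].
Occurrence 4 (position 12): no conditioning environment matches → elsewhere allophone [r].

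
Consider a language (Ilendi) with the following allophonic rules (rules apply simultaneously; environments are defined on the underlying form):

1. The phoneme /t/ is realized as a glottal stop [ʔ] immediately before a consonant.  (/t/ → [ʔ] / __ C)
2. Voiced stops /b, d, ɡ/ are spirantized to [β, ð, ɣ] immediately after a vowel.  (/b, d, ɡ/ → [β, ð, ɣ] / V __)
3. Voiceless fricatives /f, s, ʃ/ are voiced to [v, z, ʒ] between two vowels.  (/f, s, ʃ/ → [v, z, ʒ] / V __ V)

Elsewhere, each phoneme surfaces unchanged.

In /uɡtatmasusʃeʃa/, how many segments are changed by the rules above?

4

Segments that undergo a rule: /ɡ/ → [ɣ] (rule 2); /t/ → [ʔ] (rule 1); /s/ → [z] (rule 3); /ʃ/ → [ʒ] (rule 3).
All other segments surface unchanged.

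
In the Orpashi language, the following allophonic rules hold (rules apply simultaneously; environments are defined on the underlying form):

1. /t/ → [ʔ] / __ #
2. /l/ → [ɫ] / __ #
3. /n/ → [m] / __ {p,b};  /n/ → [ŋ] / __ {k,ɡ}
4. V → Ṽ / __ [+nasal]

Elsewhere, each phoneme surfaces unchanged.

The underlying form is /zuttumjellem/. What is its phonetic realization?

/u/ (between /z/ and /t/): rule 4 targets it, but not before a nasal consonant → unchanged [u].
/t/ (between /u/ and /t/) is in the target of rule 1 but the environment (word-finally) is not met → [t].
/t/ (between /t/ and /u/): rule 1 targets it, but not word-finally → unchanged [t].
/u/ (between /t/ and /m/) occurs before a nasal consonant → [ũ] by rule 4.
/e/ (between /j/ and /l/) is in the target of rule 4 but the environment (before a nasal consonant) is not met → [e].
/l/ (between /e/ and /l/): rule 2 targets it, but not word-finally → unchanged [l].
/l/ — between /l/ and /e/; rule 2 does not apply here → [l].
/e/ meets the environment for rule 4 (before a nasal consonant) → [ẽ].

[zuttũmjellẽm]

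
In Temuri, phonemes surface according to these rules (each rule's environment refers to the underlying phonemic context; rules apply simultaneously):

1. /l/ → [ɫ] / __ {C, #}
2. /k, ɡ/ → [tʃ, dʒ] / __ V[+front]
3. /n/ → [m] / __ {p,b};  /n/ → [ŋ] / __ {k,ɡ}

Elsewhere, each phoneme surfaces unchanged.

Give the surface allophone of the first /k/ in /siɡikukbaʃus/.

/k/ (between /i/ and /u/) fails the environment for rule 2, so it stays [k].

[k]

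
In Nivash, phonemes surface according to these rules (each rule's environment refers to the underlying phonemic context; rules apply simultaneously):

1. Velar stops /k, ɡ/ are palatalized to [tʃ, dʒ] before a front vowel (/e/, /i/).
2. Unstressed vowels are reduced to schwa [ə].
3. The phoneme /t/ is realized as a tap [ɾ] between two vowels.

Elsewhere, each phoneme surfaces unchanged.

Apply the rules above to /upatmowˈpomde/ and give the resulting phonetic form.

/u/ (word-initial) occurs in an unstressed syllable → [ə] by rule 2.
/p/ (between /u/ and /a/) is unaffected → [p].
/a/ (between /p/ and /t/): in an unstressed syllable, so rule 2 applies → [ə].
/t/ (between /a/ and /m/) fails the environment for rule 3, so it stays [t].
/m/ (between /t/ and /o/) is unaffected → [m].
Rule 2 applies to /o/ (between /m/ and /w/: in an unstressed syllable) → [ə].
/w/ (between /o/ and /p/): no rule targets it → [w].
/p/ stays [p].
/o/ (between /p/ and /m/) fails the environment for rule 2, so it stays [o].
/m/ stays [m].
/d/ (between /m/ and /e/): no rule targets it → [d].
/e/ meets the environment for rule 2 (in an unstressed syllable) → [ə].

[əpətməwˈpomdə]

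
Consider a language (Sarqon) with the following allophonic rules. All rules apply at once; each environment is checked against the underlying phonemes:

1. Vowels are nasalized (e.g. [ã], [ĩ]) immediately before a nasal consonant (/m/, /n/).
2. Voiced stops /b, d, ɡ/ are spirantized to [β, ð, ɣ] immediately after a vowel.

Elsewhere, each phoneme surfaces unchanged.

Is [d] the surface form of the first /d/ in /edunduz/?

Rule 2 applies to /d/ (between /e/ and /u/: immediately after a vowel) → [ð].
The actual realization is [ð], not [d].

No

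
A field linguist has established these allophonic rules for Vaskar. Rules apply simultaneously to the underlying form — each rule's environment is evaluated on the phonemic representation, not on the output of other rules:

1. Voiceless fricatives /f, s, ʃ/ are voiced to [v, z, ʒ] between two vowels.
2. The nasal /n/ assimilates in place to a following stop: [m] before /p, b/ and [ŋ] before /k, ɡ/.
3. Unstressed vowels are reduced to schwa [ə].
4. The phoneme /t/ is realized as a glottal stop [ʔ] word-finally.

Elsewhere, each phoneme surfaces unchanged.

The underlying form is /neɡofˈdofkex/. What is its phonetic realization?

[nəɡəfˈdofkəx]

/n/ (word-initial): rule 2 targets it, but not before a labial or velar stop → unchanged [n].
/e/ — between /n/ and /ɡ/, in an unstressed syllable — surfaces as [ə] (rule 3).
/o/ meets the environment for rule 3 (in an unstressed syllable) → [ə].
/f/ — between /o/ and /d/; rule 1 does not apply here → [f].
/o/ (between /d/ and /f/) is in the target of rule 3 but the environment (in an unstressed syllable) is not met → [o].
/f/ — between /o/ and /k/; rule 1 does not apply here → [f].
/e/ (between /k/ and /x/): in an unstressed syllable, so rule 3 applies → [ə].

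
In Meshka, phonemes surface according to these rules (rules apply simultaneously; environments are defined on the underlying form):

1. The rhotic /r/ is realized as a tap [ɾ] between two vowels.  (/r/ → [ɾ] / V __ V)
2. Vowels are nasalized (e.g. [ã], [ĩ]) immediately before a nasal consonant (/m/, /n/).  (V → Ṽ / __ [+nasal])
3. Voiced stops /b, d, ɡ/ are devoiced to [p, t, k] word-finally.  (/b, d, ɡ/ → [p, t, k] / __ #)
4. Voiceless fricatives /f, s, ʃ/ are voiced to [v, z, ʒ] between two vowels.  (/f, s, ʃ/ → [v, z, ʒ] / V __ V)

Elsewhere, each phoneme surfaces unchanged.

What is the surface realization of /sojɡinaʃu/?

[sojɡĩnaʒu]

/s/ (word-initial) fails the environment for rule 4, so it stays [s].
/o/ (between /s/ and /j/) fails the environment for rule 2, so it stays [o].
/j/ — not in any rule's target class → [j].
/ɡ/ (between /j/ and /i/) fails the environment for rule 3, so it stays [ɡ].
/i/ (between /ɡ/ and /n/): before a nasal consonant, so rule 2 applies → [ĩ].
/n/ stays [n].
/a/ (between /n/ and /ʃ/) fails the environment for rule 2, so it stays [a].
/ʃ/ (between /a/ and /u/) occurs between two vowels → [ʒ] by rule 4.
/u/ (word-final) is in the target of rule 2 but the environment (before a nasal consonant) is not met → [u].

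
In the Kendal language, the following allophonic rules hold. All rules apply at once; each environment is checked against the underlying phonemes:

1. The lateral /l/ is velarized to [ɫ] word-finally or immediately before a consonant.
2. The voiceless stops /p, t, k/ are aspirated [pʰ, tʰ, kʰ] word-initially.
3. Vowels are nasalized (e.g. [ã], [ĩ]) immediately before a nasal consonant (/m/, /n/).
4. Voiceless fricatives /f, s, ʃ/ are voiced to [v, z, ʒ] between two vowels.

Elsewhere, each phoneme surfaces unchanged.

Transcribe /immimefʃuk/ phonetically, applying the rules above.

[ĩmmĩmefʃuk]

/i/ (word-initial) occurs before a nasal consonant → [ĩ] by rule 3.
/i/ (between /m/ and /m/): before a nasal consonant, so rule 3 applies → [ĩ].
/e/ (between /m/ and /f/): rule 3 targets it, but not before a nasal consonant → unchanged [e].
/f/ — between /e/ and /ʃ/; rule 4 does not apply here → [f].
/ʃ/ (between /f/ and /u/): rule 4 targets it, but not between two vowels → unchanged [ʃ].
/u/ — between /ʃ/ and /k/; rule 3 does not apply here → [u].
/k/ (word-final) is in the target of rule 2 but the environment (word-initially) is not met → [k].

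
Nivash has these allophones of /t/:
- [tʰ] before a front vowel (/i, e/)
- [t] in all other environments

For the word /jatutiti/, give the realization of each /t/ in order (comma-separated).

Occurrence 1 (position 3): no conditioning environment matches → elsewhere allophone [t].
Occurrence 2 (position 5): before a front vowel (/i, e/) → [tʰ].
Occurrence 3 (position 7): before a front vowel (/i, e/) → [tʰ].

[t], [tʰ], [tʰ]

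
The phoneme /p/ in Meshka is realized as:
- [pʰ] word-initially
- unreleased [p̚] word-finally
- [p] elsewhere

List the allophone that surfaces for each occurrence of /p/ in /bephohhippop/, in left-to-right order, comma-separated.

Occurrence 1 (position 3): no conditioning environment matches → elsewhere allophone [p].
Occurrence 2 (position 9): no conditioning environment matches → elsewhere allophone [p].
Occurrence 3 (position 10): no conditioning environment matches → elsewhere allophone [p].
Occurrence 4 (position 12): word-finally → [p̚].

[p], [p], [p], [p̚]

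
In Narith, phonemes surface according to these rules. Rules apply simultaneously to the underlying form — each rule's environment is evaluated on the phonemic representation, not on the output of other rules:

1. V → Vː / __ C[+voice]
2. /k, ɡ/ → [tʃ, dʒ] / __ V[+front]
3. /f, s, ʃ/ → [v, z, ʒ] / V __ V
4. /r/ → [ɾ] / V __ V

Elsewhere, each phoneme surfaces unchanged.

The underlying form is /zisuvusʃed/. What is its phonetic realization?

/i/ (between /z/ and /s/) fails the environment for rule 1, so it stays [i].
/s/ meets the environment for rule 3 (between two vowels) → [z].
/u/ (between /s/ and /v/) occurs before a voiced consonant → [uː] by rule 1.
/u/ (between /v/ and /s/) fails the environment for rule 1, so it stays [u].
/s/ (between /u/ and /ʃ/) is in the target of rule 3 but the environment (between two vowels) is not met → [s].
/ʃ/ (between /s/ and /e/) fails the environment for rule 3, so it stays [ʃ].
/e/ (between /ʃ/ and /d/) occurs before a voiced consonant → [eː] by rule 1.

[zizuːvusʃeːd]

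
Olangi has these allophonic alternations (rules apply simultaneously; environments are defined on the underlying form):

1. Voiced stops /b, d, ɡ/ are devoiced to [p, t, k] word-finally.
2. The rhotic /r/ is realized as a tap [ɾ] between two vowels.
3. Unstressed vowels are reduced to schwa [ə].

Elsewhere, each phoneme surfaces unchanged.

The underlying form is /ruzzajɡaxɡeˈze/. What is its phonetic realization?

[rəzzəjɡəxɡəˈze]

/r/ (word-initial): rule 2 targets it, but not between two vowels → unchanged [r].
Rule 3 applies to /u/ (between /r/ and /z/: in an unstressed syllable) → [ə].
/z/ stays [z].
/z/ — not in any rule's target class → [z].
Rule 3 applies to /a/ (between /z/ and /j/: in an unstressed syllable) → [ə].
/j/ stays [j].
/ɡ/ — between /j/ and /a/; rule 1 does not apply here → [ɡ].
/a/ — between /ɡ/ and /x/, in an unstressed syllable — surfaces as [ə] (rule 3).
/x/ — not in any rule's target class → [x].
/ɡ/ — between /x/ and /e/; rule 1 does not apply here → [ɡ].
/e/ (between /ɡ/ and /z/) occurs in an unstressed syllable → [ə] by rule 3.
/z/ — not in any rule's target class → [z].
/e/ (word-final): rule 3 targets it, but not in an unstressed syllable → unchanged [e].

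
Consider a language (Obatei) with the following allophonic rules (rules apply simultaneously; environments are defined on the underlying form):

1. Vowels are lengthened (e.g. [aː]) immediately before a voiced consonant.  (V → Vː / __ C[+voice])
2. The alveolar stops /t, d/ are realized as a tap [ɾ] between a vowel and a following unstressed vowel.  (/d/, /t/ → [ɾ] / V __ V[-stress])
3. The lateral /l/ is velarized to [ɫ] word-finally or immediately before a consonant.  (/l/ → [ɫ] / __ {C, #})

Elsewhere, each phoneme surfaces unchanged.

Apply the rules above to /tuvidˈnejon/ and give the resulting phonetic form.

[tuːviːdˈneːjoːn]

/t/ (word-initial) fails the environment for rule 2, so it stays [t].
Rule 1 applies to /u/ (between /t/ and /v/: before a voiced consonant) → [uː].
/v/ stays [v].
Rule 1 applies to /i/ (between /v/ and /d/: before a voiced consonant) → [iː].
/d/ (between /i/ and /n/) fails the environment for rule 2, so it stays [d].
/n/ stays [n].
/e/ — between /n/ and /j/, before a voiced consonant — surfaces as [eː] (rule 1).
/j/ (between /e/ and /o/) is unaffected → [j].
Rule 1 applies to /o/ (between /j/ and /n/: before a voiced consonant) → [oː].
/n/ stays [n].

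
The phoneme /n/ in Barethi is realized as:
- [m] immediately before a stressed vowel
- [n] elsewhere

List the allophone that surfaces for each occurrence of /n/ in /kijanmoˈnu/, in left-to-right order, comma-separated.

Occurrence 1 (position 5): no conditioning environment matches → elsewhere allophone [n].
Occurrence 2 (position 8): immediately before a stressed vowel → [m].

[n], [m]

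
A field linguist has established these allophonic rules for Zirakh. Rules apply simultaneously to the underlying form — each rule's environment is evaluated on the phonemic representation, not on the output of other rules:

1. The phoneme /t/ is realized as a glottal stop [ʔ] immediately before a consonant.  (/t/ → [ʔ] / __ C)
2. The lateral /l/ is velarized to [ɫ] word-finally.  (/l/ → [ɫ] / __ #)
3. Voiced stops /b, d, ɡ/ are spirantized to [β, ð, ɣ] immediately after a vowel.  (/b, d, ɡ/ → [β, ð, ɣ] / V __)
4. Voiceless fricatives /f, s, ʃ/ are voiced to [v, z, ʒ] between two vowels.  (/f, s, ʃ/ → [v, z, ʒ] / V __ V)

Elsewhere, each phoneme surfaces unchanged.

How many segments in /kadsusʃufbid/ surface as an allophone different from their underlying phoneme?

Segments that undergo a rule: /d/ → [ð] (rule 3); /d/ → [ð] (rule 3).
All other segments surface unchanged.

2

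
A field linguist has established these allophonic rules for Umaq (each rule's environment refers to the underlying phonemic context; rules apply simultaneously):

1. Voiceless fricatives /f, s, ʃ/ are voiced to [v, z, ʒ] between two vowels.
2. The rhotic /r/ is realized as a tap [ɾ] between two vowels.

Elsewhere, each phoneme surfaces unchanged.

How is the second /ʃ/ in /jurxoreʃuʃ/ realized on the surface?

[ʃ]

/ʃ/ (word-final): rule 1 targets it, but not between two vowels → unchanged [ʃ].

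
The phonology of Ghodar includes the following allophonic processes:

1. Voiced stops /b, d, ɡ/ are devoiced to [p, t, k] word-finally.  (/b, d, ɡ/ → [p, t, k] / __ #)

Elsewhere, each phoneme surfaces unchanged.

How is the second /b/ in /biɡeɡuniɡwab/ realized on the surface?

/b/ — word-final, word-finally — surfaces as [p] (rule 1).

[p]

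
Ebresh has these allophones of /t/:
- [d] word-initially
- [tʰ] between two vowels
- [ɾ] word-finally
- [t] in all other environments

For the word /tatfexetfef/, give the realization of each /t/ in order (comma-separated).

Occurrence 1 (position 1): word-initially → [d].
Occurrence 2 (position 3): no conditioning environment matches → elsewhere allophone [t].
Occurrence 3 (position 8): no conditioning environment matches → elsewhere allophone [t].

[d], [t], [t]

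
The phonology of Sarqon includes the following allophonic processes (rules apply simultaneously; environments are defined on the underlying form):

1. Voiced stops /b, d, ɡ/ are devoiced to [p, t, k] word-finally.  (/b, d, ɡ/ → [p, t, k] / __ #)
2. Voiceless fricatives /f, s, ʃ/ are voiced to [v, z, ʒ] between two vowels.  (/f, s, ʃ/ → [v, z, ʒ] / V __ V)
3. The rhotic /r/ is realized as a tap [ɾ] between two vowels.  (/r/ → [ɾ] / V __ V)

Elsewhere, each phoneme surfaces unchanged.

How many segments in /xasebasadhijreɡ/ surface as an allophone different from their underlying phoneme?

3

Segments that undergo a rule: /s/ → [z] (rule 2); /s/ → [z] (rule 2); /ɡ/ → [k] (rule 1).
All other segments surface unchanged.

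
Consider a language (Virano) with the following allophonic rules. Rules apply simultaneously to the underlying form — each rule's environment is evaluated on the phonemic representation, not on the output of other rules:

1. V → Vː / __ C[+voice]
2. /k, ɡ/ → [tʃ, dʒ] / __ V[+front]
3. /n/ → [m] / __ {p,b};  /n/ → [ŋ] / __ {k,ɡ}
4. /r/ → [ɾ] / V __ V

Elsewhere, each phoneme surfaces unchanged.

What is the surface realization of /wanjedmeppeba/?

[waːnjeːdmeppeːba]

/w/ stays [w].
Rule 1 applies to /a/ (between /w/ and /n/: before a voiced consonant) → [aː].
/n/ (between /a/ and /j/) fails the environment for rule 3, so it stays [n].
/j/ stays [j].
/e/ meets the environment for rule 1 (before a voiced consonant) → [eː].
/d/ stays [d].
/m/ (between /d/ and /e/) is unaffected → [m].
/e/ — between /m/ and /p/; rule 1 does not apply here → [e].
/p/ — not in any rule's target class → [p].
/p/ (between /p/ and /e/) is unaffected → [p].
/e/ — between /p/ and /b/, before a voiced consonant — surfaces as [eː] (rule 1).
/b/ (between /e/ and /a/) is unaffected → [b].
/a/ (word-final): rule 1 targets it, but not before a voiced consonant → unchanged [a].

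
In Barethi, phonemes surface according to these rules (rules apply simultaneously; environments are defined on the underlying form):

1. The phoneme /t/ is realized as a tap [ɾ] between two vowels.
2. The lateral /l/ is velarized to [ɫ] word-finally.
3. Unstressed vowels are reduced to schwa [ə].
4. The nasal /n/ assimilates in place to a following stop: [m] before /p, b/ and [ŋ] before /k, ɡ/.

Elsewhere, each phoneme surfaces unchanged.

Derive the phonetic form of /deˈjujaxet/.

Rule 3 applies to /e/ (between /d/ and /j/: in an unstressed syllable) → [ə].
/u/ (between /j/ and /j/): rule 3 targets it, but not in an unstressed syllable → unchanged [u].
/a/ meets the environment for rule 3 (in an unstressed syllable) → [ə].
Rule 3 applies to /e/ (between /x/ and /t/: in an unstressed syllable) → [ə].
/t/ (word-final) is in the target of rule 1 but the environment (between two vowels) is not met → [t].

[dəˈjujəxət]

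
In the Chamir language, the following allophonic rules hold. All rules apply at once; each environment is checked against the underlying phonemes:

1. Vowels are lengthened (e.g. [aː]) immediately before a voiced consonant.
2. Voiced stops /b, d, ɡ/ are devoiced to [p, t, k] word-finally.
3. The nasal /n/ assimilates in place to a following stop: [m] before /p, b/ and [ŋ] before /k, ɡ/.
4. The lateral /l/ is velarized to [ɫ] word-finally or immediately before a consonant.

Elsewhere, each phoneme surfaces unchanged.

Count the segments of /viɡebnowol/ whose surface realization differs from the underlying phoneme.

5

Segments that undergo a rule: /i/ → [iː] (rule 1); /e/ → [eː] (rule 1); /o/ → [oː] (rule 1); /o/ → [oː] (rule 1); /l/ → [ɫ] (rule 4).
All other segments surface unchanged.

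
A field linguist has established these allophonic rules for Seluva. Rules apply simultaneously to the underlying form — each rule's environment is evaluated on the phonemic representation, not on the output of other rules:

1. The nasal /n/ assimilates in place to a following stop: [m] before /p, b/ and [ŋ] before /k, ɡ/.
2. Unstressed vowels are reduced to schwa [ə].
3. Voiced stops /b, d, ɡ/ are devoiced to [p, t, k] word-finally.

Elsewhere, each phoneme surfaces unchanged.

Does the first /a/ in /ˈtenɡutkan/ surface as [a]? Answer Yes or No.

Rule 2 applies to /a/ (between /k/ and /n/: in an unstressed syllable) → [ə].
The actual realization is [ə], not [a].

No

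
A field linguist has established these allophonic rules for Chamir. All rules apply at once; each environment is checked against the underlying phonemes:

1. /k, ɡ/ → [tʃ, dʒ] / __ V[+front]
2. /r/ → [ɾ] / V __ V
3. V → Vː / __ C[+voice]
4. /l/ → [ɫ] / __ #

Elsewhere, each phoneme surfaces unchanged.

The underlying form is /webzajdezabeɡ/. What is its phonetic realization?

[weːbzaːjdeːzaːbeːɡ]

/w/ (word-initial): no rule targets it → [w].
/e/ (between /w/ and /b/) occurs before a voiced consonant → [eː] by rule 3.
/b/ (between /e/ and /z/) is unaffected → [b].
/z/ (between /b/ and /a/): no rule targets it → [z].
Rule 3 applies to /a/ (between /z/ and /j/: before a voiced consonant) → [aː].
/j/ — not in any rule's target class → [j].
/d/ (between /j/ and /e/): no rule targets it → [d].
/e/ (between /d/ and /z/) occurs before a voiced consonant → [eː] by rule 3.
/z/ (between /e/ and /a/) is unaffected → [z].
/a/ (between /z/ and /b/) occurs before a voiced consonant → [aː] by rule 3.
/b/ (between /a/ and /e/): no rule targets it → [b].
/e/ meets the environment for rule 3 (before a voiced consonant) → [eː].
/ɡ/ (word-final) fails the environment for rule 1, so it stays [ɡ].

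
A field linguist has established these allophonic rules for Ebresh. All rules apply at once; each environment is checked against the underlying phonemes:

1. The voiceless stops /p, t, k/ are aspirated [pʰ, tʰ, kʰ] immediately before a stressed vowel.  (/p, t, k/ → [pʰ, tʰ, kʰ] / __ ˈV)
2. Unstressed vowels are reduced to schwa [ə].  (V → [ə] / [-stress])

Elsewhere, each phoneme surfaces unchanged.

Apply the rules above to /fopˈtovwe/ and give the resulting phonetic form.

[fəpˈtʰovwə]

/f/ — not in any rule's target class → [f].
Rule 2 applies to /o/ (between /f/ and /p/: in an unstressed syllable) → [ə].
/p/ (between /o/ and /t/) is in the target of rule 1 but the environment (immediately before a stressed vowel) is not met → [p].
Rule 1 applies to /t/ (between /p/ and /o/: immediately before a stressed vowel) → [tʰ].
/o/ (between /t/ and /v/): rule 2 targets it, but not in an unstressed syllable → unchanged [o].
/v/ — not in any rule's target class → [v].
/w/ stays [w].
/e/ (word-final) occurs in an unstressed syllable → [ə] by rule 2.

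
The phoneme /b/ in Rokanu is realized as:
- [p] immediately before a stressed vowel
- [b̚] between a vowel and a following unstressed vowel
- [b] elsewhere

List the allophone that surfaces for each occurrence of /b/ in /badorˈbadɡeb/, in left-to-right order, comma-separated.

[b], [p], [b]

Occurrence 1 (position 1): no conditioning environment matches → elsewhere allophone [b].
Occurrence 2 (position 6): immediately before a stressed vowel → [p].
Occurrence 3 (position 11): no conditioning environment matches → elsewhere allophone [b].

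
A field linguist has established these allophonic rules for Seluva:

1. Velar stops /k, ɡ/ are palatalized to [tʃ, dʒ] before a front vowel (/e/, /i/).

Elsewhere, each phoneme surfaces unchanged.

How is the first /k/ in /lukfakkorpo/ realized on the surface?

/k/ (between /u/ and /f/): rule 1 targets it, but not before a front vowel → unchanged [k].

[k]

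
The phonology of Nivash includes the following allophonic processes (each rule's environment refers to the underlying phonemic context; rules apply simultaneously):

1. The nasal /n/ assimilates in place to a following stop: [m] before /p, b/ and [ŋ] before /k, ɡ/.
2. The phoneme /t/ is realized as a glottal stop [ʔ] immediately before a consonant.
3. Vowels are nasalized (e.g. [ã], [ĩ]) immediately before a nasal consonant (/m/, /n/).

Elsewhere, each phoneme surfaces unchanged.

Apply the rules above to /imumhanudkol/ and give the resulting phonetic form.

[ĩmũmhãnudkol]

/i/ (word-initial): before a nasal consonant, so rule 3 applies → [ĩ].
/m/ (between /i/ and /u/) is unaffected → [m].
Rule 3 applies to /u/ (between /m/ and /m/: before a nasal consonant) → [ũ].
/m/ (between /u/ and /h/) is unaffected → [m].
/h/ stays [h].
/a/ meets the environment for rule 3 (before a nasal consonant) → [ã].
/n/ (between /a/ and /u/) is in the target of rule 1 but the environment (before a labial or velar stop) is not met → [n].
/u/ (between /n/ and /d/) fails the environment for rule 3, so it stays [u].
/d/ stays [d].
/k/ — not in any rule's target class → [k].
/o/ (between /k/ and /l/): rule 3 targets it, but not before a nasal consonant → unchanged [o].
/l/ — not in any rule's target class → [l].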